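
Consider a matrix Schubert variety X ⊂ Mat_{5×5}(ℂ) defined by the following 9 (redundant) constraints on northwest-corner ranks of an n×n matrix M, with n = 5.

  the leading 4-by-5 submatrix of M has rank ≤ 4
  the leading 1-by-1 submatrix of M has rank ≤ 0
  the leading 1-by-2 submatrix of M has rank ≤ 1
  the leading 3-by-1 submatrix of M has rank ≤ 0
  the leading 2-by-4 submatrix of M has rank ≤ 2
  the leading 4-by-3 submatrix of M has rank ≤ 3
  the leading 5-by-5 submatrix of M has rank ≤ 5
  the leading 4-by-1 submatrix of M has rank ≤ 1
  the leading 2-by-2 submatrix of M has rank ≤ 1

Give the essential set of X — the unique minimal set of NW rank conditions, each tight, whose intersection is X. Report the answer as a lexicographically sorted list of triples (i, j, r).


The tightest implied rank at each (i,j), from the 9 conditions:

  R[1]: 0  1  1  1  1
  R[2]: 0  1  2  2  2
  R[3]: 0  1  2  3  3
  R[4]: 1  2  3  4  4
  R[5]: 1  2  3  4  5

hence w(1..5) = (2, 3, 4, 1, 5).

D(w) has 3 cells with 1 SE-corner; essential set:

[(3, 1, 0)]


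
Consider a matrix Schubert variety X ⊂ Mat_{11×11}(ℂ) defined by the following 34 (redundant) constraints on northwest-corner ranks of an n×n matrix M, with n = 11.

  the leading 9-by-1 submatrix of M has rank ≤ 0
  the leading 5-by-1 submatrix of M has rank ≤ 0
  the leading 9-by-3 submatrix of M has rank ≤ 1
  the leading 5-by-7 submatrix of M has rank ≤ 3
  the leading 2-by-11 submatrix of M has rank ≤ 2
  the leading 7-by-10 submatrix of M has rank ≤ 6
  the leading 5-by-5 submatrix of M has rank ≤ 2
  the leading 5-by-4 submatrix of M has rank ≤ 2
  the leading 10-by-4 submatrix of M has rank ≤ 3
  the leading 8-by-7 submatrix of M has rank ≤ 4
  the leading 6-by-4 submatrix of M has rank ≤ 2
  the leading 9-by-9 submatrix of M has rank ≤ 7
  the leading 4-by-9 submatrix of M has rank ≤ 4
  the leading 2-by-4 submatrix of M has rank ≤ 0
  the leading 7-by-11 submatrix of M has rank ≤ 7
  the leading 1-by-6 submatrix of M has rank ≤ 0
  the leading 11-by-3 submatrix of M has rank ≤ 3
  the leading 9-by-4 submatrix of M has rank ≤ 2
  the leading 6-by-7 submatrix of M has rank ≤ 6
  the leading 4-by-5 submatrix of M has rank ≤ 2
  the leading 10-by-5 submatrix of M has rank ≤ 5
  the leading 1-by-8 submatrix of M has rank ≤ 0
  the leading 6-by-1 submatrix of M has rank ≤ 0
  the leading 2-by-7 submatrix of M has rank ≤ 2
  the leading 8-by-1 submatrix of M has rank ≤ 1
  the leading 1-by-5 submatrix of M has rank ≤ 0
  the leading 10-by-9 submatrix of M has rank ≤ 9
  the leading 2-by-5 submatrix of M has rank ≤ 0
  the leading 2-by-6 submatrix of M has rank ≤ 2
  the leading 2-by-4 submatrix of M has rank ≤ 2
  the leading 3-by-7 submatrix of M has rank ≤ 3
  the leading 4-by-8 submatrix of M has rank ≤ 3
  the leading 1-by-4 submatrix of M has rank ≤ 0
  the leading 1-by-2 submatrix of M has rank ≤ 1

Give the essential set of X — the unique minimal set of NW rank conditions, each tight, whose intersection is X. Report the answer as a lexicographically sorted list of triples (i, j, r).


Propagating the 34 rank bounds to every northwest block:

  i=1: 0 0 0 0 0 0 0 0 1 1 1
  i=2: 0 0 0 0 0 1 1 1 2 2 2
  i=3: 0 1 1 1 1 2 2 2 3 3 3
  i=4: 0 1 1 2 2 3 3 3 4 4 4
  i=5: 0 1 1 2 2 3 3 4 5 5 5
  i=6: 0 1 1 2 3 4 4 5 6 6 6
  i=7: 0 1 1 2 3 4 4 5 6 6 7
  i=8: 0 1 1 2 3 4 4 5 6 7 8
  i=9: 0 1 1 2 3 4 5 6 7 8 9
  i=10: 1 2 2 3 4 5 6 7 8 9 10
  i=11: 1 2 3 4 5 6 7 8 9 10 11

giving w = (9, 6, 2, 4, 8, 5, 11, 10, 7, 1, 3) via Δ²R.

D(w) has 31 cells with 8 SE-corners; essential set:

[(1, 8, 0), (2, 5, 0), (5, 5, 2), (5, 7, 3), (7, 10, 6), (8, 7, 4), (9, 1, 0), (9, 3, 1)]


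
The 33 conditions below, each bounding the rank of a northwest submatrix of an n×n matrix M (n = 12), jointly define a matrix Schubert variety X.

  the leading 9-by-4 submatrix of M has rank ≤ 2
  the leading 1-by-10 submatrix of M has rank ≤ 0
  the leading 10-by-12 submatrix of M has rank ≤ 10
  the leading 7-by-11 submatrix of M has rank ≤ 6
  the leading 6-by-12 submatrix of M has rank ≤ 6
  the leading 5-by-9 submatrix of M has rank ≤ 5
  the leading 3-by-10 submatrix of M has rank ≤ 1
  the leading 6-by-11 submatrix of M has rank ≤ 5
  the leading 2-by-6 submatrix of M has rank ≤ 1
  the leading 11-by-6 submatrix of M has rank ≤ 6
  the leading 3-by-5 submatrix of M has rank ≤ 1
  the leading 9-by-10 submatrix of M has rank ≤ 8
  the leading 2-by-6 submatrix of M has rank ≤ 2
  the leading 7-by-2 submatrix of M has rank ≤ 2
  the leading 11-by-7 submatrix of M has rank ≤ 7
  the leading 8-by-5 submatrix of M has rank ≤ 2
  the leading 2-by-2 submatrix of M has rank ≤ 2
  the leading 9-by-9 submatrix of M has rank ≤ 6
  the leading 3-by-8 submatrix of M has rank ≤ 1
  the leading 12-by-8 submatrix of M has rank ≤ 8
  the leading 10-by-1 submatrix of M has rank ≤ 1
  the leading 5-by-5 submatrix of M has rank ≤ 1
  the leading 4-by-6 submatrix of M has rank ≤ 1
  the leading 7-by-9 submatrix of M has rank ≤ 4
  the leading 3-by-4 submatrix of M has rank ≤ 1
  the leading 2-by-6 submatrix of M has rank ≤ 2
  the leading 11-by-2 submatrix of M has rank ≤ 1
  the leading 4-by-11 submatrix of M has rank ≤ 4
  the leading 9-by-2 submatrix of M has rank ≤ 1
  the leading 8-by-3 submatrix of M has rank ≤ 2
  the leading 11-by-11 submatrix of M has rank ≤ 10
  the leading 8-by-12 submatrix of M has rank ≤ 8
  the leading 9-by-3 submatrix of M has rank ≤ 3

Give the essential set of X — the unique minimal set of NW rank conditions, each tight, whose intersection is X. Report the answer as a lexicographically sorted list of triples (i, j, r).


Rank table r_w(12×12) implied by the 33 constraints:

  row 1: 0 | 0 | 0 | 0 | 0 | 0 | 0 | 0 | 0 | 0 | 1 | 1
  row 2: 1 | 1 | 1 | 1 | 1 | 1 | 1 | 1 | 1 | 1 | 2 | 2
  row 3: 1 | 1 | 1 | 1 | 1 | 1 | 1 | 1 | 1 | 1 | 2 | 3
  row 4: 1 | 1 | 1 | 1 | 1 | 1 | 2 | 2 | 2 | 2 | 3 | 4
  row 5: 1 | 1 | 1 | 1 | 1 | 2 | 3 | 3 | 3 | 3 | 4 | 5
  row 6: 1 | 1 | 2 | 2 | 2 | 3 | 4 | 4 | 4 | 4 | 5 | 6
  row 7: 1 | 1 | 2 | 2 | 2 | 3 | 4 | 4 | 4 | 5 | 6 | 7
  row 8: 1 | 1 | 2 | 2 | 2 | 3 | 4 | 5 | 5 | 6 | 7 | 8
  row 9: 1 | 1 | 2 | 2 | 3 | 4 | 5 | 6 | 6 | 7 | 8 | 9
  row 10: 1 | 1 | 2 | 3 | 4 | 5 | 6 | 7 | 7 | 8 | 9 | 10
  row 11: 1 | 1 | 2 | 3 | 4 | 5 | 6 | 7 | 8 | 9 | 10 | 11
  row 12: 1 | 2 | 3 | 4 | 5 | 6 | 7 | 8 | 9 | 10 | 11 | 12

so w = (11, 1, 12, 7, 6, 3, 10, 8, 5, 4, 9, 2).

ℓ(w)=41; the 8 essential cells (i,j,r):

[(1, 10, 0), (3, 10, 1), (4, 6, 1), (5, 5, 1), (7, 9, 4), (8, 5, 2), (9, 4, 2), (11, 2, 1)]


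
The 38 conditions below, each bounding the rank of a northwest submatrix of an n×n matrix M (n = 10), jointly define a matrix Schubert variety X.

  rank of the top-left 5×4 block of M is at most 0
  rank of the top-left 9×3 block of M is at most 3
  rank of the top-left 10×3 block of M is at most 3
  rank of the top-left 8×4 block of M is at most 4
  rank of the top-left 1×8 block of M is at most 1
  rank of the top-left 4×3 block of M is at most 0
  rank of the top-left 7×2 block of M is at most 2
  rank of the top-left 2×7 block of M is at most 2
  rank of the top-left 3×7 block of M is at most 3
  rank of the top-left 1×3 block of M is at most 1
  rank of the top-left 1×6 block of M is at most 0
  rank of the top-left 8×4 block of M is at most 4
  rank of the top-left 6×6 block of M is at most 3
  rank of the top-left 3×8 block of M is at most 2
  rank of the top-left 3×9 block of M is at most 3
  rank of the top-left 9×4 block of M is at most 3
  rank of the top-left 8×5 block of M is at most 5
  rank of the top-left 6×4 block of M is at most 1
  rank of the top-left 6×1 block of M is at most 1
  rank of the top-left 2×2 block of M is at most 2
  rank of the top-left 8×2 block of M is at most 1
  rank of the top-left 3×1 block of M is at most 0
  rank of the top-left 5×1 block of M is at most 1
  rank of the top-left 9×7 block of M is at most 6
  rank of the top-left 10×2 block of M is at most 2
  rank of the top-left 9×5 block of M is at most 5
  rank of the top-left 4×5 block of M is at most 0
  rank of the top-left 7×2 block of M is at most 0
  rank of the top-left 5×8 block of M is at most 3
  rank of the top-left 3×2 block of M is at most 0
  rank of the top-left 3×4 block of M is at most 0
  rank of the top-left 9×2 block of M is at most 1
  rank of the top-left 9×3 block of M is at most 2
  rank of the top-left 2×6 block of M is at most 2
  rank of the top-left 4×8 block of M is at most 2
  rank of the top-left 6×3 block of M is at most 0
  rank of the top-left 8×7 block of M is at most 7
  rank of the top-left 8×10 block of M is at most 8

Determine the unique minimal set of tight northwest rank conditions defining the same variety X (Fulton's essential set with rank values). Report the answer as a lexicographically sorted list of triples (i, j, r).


Computing R[i][j] = min implied NW-rank bound (n=10, 38 conditions):

  i=1: 0 0 0 0 0 0 1 1 1 1
  i=2: 0 0 0 0 0 1 2 2 2 2
  i=3: 0 0 0 0 0 1 2 2 3 3
  i=4: 0 0 0 0 0 1 2 2 3 4
  i=5: 0 0 0 0 1 2 3 3 4 5
  i=6: 0 0 0 1 2 3 4 4 5 6
  i=7: 0 0 1 2 3 4 5 5 6 7
  i=8: 1 1 2 3 4 5 6 6 7 8
  i=9: 1 1 2 3 4 5 6 7 8 9
  i=10: 1 2 3 4 5 6 7 8 9 10

hence w(1..10) = (7, 6, 9, 10, 5, 4, 3, 1, 8, 2).

|D(w)|=33, |Ess(w)|=7:

[(1, 6, 0), (4, 5, 0), (4, 8, 2), (5, 4, 0), (6, 3, 0), (7, 2, 0), (9, 2, 1)]


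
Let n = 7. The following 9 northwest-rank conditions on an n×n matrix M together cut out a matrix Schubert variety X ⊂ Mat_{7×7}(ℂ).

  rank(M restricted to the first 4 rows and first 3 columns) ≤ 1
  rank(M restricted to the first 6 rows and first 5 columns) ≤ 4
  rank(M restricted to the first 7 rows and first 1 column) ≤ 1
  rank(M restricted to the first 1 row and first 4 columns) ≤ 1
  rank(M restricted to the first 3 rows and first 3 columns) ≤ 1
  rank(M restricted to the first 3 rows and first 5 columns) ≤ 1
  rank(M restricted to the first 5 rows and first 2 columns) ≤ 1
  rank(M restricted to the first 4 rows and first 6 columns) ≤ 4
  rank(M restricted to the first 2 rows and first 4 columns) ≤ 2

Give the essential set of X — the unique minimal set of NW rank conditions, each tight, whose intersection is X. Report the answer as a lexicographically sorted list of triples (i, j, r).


The tightest implied rank at each (i,j), from the 9 conditions:

  i=1: 1 | 1 | 1 | 1 | 1 | 1 | 1
  i=2: 1 | 1 | 1 | 1 | 1 | 2 | 2
  i=3: 1 | 1 | 1 | 1 | 1 | 2 | 3
  i=4: 1 | 1 | 1 | 2 | 2 | 3 | 4
  i=5: 1 | 1 | 2 | 3 | 3 | 4 | 5
  i=6: 1 | 2 | 3 | 4 | 4 | 5 | 6
  i=7: 1 | 2 | 3 | 4 | 5 | 6 | 7

giving w = (1, 6, 7, 4, 3, 2, 5) via Δ²R.

Rothe diagram D(w) (11 cells), 3 SE-corners (essential conditions):

[(3, 5, 1), (4, 3, 1), (5, 2, 1)]


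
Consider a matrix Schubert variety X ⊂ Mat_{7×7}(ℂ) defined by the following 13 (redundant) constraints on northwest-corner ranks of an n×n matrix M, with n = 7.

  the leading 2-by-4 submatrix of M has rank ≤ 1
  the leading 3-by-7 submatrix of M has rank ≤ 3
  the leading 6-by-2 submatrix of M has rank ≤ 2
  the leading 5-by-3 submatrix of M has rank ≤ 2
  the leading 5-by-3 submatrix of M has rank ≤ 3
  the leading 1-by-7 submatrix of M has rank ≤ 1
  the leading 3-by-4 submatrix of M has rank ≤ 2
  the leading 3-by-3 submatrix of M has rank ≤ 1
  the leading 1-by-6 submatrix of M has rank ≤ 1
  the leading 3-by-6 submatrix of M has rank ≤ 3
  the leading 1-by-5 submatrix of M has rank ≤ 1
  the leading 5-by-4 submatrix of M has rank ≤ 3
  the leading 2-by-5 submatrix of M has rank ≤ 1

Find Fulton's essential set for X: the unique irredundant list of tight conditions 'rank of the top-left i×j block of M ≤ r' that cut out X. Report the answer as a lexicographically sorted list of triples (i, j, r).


The tightest implied rank at each (i,j), from the 13 conditions:

  row 1: 1 | 1 | 1 | 1 | 1 | 1 | 1
  row 2: 1 | 1 | 1 | 1 | 1 | 2 | 2
  row 3: 1 | 1 | 1 | 2 | 2 | 3 | 3
  row 4: 1 | 2 | 2 | 3 | 3 | 4 | 4
  row 5: 1 | 2 | 2 | 3 | 4 | 5 | 5
  row 6: 1 | 2 | 3 | 4 | 5 | 6 | 6
  row 7: 1 | 2 | 3 | 4 | 5 | 6 | 7

hence w(1..7) = (1, 6, 4, 2, 5, 3, 7).

D(w) has 7 cells with 3 SE-corners; essential set:

[(2, 5, 1), (3, 3, 1), (5, 3, 2)]


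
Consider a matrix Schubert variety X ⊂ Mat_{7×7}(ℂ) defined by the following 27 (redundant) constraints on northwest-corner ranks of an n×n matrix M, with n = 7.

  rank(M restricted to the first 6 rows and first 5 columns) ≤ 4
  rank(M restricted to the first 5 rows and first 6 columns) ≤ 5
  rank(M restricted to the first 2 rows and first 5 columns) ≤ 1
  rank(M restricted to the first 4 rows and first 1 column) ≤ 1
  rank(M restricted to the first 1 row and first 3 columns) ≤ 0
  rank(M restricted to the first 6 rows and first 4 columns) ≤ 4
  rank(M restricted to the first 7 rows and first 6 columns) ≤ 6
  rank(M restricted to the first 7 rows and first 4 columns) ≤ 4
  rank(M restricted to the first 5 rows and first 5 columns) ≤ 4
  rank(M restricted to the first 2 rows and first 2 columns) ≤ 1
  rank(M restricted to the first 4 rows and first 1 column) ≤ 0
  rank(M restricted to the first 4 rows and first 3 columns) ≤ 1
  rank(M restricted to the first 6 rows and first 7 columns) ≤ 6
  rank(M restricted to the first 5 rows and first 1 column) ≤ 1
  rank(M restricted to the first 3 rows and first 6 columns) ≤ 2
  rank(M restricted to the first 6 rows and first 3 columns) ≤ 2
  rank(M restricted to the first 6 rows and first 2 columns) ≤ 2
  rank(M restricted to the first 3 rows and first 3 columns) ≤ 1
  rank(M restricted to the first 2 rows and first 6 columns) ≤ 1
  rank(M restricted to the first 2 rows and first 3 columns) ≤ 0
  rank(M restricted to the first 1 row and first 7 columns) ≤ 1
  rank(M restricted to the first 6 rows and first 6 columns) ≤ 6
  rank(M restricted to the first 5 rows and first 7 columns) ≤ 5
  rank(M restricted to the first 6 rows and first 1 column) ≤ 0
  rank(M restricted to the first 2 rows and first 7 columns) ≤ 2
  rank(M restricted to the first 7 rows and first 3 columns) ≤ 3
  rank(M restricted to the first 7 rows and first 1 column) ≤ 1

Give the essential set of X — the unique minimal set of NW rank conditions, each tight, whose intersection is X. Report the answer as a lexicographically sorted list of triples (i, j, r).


Propagating the 27 rank bounds to every northwest block:

  R[1]: 0 | 0 | 0 | 1 | 1 | 1 | 1
  R[2]: 0 | 0 | 0 | 1 | 1 | 1 | 2
  R[3]: 0 | 1 | 1 | 2 | 2 | 2 | 3
  R[4]: 0 | 1 | 1 | 2 | 3 | 3 | 4
  R[5]: 0 | 1 | 2 | 3 | 4 | 4 | 5
  R[6]: 0 | 1 | 2 | 3 | 4 | 5 | 6
  R[7]: 1 | 2 | 3 | 4 | 5 | 6 | 7

so w = (4, 7, 2, 5, 3, 6, 1).

ℓ(w)=13; the 4 essential cells (i,j,r):

[(2, 3, 0), (2, 6, 1), (4, 3, 1), (6, 1, 0)]


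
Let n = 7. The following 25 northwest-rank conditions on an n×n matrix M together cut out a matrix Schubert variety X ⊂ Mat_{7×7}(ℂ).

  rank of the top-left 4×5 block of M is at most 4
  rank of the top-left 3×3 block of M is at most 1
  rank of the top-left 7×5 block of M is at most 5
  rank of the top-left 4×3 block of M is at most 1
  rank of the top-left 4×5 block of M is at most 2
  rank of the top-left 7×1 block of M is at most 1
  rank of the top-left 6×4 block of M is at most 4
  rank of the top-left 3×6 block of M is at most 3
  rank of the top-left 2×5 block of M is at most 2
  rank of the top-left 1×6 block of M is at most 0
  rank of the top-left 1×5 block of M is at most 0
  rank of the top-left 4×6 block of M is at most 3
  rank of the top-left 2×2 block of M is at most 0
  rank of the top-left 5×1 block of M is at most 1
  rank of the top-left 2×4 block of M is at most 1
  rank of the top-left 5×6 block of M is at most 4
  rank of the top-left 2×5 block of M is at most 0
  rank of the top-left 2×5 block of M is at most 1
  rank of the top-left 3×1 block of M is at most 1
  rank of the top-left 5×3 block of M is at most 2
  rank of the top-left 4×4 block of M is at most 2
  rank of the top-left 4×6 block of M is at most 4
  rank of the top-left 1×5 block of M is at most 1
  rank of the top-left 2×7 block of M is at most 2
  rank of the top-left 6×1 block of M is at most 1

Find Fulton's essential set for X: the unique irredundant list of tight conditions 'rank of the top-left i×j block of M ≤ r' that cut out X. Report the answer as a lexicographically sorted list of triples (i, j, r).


Recovering R(i,j) via the rank-extension bound from the 25 conditions:

  i=1: 0 0 0 0 0 0 1
  i=2: 0 0 0 0 0 1 2
  i=3: 1 1 1 1 1 2 3
  i=4: 1 1 1 2 2 3 4
  i=5: 1 2 2 3 3 4 5
  i=6: 1 2 3 4 4 5 6
  i=7: 1 2 3 4 5 6 7

second differences of R give the permutation w = (7, 6, 1, 4, 2, 3, 5).

Fulton essential set (3 of the 13 Rothe cells):

[(1, 6, 0), (2, 5, 0), (4, 3, 1)]


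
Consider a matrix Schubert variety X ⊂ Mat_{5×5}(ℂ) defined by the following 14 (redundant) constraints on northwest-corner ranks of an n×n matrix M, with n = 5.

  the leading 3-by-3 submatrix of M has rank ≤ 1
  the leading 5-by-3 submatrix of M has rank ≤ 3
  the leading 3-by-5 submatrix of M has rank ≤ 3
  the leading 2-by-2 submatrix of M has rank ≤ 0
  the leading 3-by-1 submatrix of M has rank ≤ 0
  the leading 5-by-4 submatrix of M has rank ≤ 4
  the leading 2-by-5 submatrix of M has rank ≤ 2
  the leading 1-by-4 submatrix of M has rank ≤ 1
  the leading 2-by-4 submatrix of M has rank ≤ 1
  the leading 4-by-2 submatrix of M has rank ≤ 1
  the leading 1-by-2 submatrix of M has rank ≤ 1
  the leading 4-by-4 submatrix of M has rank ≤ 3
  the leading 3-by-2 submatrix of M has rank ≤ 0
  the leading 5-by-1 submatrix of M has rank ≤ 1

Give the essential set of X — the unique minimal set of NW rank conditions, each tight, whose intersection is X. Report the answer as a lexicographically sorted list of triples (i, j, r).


Reconstructing r_w from the 14 given conditions:

  R[1]: 0  0  1  1  1
  R[2]: 0  0  1  1  2
  R[3]: 0  0  1  2  3
  R[4]: 1  1  2  3  4
  R[5]: 1  2  3  4  5

so w = (3, 5, 4, 1, 2).

D(w) has 7 cells with 2 SE-corners; essential set:

[(2, 4, 1), (3, 2, 0)]


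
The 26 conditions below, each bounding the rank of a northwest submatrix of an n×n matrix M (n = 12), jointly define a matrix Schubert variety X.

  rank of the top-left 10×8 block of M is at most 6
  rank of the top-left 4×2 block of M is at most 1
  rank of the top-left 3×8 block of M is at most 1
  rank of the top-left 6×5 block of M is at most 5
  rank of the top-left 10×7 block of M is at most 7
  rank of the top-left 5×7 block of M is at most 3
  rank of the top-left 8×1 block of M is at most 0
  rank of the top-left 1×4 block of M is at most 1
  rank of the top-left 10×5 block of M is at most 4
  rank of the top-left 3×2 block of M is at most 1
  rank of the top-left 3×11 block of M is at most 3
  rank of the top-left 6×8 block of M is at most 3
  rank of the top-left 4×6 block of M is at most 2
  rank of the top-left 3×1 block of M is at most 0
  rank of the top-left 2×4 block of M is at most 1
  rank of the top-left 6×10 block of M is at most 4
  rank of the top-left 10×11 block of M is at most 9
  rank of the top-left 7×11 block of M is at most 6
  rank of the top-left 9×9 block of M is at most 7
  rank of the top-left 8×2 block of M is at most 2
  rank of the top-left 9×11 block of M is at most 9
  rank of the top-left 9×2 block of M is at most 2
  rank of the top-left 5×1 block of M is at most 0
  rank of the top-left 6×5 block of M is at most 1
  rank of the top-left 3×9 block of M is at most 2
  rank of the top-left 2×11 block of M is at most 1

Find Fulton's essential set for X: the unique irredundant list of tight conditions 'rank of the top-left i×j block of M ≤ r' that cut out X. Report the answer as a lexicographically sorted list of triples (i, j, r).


Computing R[i][j] = min implied NW-rank bound (n=12, 26 conditions):

  i=1: 0  1  1  1  1  1  1  1  1  1  1  1
  i=2: 0  1  1  1  1  1  1  1  1  1  1  2
  i=3: 0  1  1  1  1  1  1  1  2  2  2  3
  i=4: 0  1  1  1  1  2  2  2  3  3  3  4
  i=5: 0  1  1  1  1  2  3  3  4  4  4  5
  i=6: 0  1  1  1  1  2  3  3  4  4  5  6
  i=7: 0  1  2  2  2  3  4  4  5  5  6  7
  i=8: 0  1  2  3  3  4  5  5  6  6  7  8
  i=9: 1  2  3  4  4  5  6  6  7  7  8  9
  i=10: 1  2  3  4  4  5  6  6  7  8  9  10
  i=11: 1  2  3  4  5  6  7  7  8  9  10  11
  i=12: 1  2  3  4  5  6  7  8  9  10  11  12

hence w(1..12) = (2, 12, 9, 6, 7, 11, 3, 4, 1, 10, 5, 8).

|D(w)|=36, |Ess(w)|=8:

[(2, 11, 1), (3, 8, 1), (6, 5, 1), (6, 8, 3), (6, 10, 4), (8, 1, 0), (10, 5, 4), (10, 8, 6)]


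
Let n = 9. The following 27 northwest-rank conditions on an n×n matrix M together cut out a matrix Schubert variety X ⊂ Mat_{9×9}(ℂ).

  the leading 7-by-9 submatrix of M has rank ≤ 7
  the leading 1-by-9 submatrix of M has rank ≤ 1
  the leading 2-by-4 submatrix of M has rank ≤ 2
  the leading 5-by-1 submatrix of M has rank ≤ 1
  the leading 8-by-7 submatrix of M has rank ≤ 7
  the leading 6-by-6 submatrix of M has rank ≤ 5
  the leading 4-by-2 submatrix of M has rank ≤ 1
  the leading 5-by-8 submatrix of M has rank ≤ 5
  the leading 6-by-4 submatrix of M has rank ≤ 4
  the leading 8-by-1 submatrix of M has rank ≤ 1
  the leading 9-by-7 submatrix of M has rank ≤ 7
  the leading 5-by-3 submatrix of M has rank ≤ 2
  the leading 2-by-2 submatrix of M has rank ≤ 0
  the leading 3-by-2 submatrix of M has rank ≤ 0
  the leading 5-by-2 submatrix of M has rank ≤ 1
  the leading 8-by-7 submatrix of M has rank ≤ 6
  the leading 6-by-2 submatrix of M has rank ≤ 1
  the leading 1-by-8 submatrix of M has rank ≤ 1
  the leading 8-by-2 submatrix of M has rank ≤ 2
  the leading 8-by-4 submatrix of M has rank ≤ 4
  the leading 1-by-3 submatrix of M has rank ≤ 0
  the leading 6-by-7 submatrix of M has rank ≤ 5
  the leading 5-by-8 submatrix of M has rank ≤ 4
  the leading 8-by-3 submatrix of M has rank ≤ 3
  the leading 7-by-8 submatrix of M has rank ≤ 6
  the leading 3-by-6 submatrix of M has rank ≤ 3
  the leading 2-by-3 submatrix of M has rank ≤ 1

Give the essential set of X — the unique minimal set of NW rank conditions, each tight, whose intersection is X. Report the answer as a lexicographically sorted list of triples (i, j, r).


Rank table r_w(9×9) implied by the 27 constraints:

  R[1]: 0 0 0 1 1 1 1 1 1
  R[2]: 0 0 1 2 2 2 2 2 2
  R[3]: 0 0 1 2 3 3 3 3 3
  R[4]: 1 1 2 3 4 4 4 4 4
  R[5]: 1 1 2 3 4 4 4 4 5
  R[6]: 1 1 2 3 4 5 5 5 6
  R[7]: 1 2 3 4 5 6 6 6 7
  R[8]: 1 2 3 4 5 6 6 7 8
  R[9]: 1 2 3 4 5 6 7 8 9

giving w = (4, 3, 5, 1, 9, 6, 2, 8, 7) via Δ²R.

D(w) has 13 cells with 5 SE-corners; essential set:

[(1, 3, 0), (3, 2, 0), (5, 8, 4), (6, 2, 1), (8, 7, 6)]


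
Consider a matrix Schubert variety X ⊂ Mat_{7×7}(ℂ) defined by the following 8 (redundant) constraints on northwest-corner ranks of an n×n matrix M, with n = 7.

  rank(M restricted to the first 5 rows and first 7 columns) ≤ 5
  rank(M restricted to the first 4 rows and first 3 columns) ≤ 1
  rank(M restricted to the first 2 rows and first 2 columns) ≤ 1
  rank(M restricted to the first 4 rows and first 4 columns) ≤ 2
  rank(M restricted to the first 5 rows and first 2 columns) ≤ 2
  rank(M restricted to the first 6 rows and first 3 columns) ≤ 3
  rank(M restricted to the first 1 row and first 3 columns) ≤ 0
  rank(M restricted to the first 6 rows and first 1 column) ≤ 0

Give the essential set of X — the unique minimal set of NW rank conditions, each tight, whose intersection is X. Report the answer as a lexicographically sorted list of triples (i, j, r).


The tightest implied rank at each (i,j), from the 8 conditions:

  R[1]: 0  0  0  1  1  1  1
  R[2]: 0  1  1  2  2  2  2
  R[3]: 0  1  1  2  3  3  3
  R[4]: 0  1  1  2  3  4  4
  R[5]: 0  1  2  3  4  5  5
  R[6]: 0  1  2  3  4  5  6
  R[7]: 1  2  3  4  5  6  7

so w = (4, 2, 5, 6, 3, 7, 1).

D(w) has 10 cells with 3 SE-corners; essential set:

[(1, 3, 0), (4, 3, 1), (6, 1, 0)]


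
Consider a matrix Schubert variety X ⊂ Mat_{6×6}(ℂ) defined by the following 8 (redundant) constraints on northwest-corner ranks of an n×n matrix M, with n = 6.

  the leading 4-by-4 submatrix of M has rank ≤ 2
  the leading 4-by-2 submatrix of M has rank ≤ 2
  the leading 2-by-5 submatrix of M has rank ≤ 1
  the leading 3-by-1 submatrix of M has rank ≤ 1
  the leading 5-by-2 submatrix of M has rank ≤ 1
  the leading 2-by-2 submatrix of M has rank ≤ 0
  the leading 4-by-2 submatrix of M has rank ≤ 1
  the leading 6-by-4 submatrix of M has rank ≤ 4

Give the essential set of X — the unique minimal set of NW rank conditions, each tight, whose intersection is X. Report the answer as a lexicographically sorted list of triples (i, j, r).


The tightest implied rank at each (i,j), from the 8 conditions:

  R[1]: 0 | 0 | 1 | 1 | 1 | 1
  R[2]: 0 | 0 | 1 | 1 | 1 | 2
  R[3]: 1 | 1 | 2 | 2 | 2 | 3
  R[4]: 1 | 1 | 2 | 2 | 3 | 4
  R[5]: 1 | 1 | 2 | 3 | 4 | 5
  R[6]: 1 | 2 | 3 | 4 | 5 | 6

hence w(1..6) = (3, 6, 1, 5, 4, 2).

|D(w)|=9, |Ess(w)|=4:

[(2, 2, 0), (2, 5, 1), (4, 4, 2), (5, 2, 1)]


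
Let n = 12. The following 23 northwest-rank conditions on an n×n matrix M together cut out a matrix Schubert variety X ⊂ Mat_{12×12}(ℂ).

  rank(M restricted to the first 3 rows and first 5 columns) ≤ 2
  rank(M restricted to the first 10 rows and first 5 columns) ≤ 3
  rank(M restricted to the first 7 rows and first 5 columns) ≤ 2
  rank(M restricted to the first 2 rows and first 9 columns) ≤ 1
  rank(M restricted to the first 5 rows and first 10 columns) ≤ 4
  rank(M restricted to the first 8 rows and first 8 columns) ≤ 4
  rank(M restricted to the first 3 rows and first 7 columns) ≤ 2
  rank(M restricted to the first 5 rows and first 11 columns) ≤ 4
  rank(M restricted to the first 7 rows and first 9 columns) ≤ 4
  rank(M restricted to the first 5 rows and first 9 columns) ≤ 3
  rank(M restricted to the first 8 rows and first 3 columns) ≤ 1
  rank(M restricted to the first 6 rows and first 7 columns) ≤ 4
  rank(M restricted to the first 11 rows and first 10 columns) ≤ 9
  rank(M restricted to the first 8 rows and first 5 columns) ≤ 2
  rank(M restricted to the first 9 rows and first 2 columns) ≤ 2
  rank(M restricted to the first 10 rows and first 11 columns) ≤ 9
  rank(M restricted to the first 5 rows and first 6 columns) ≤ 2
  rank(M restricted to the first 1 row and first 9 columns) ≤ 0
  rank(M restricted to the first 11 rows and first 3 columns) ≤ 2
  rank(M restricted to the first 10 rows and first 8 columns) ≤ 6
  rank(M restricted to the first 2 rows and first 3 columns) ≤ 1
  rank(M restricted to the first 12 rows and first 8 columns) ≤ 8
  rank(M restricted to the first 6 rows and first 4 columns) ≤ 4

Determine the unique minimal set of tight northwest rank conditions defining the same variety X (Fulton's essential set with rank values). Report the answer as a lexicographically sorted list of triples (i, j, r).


Rank table r_w(12×12) implied by the 23 constraints:

  i=1: 0 0 0 0 0 0 0 0 0 1 1 1
  i=2: 1 1 1 1 1 1 1 1 1 2 2 2
  i=3: 1 1 1 2 2 2 2 2 2 3 3 3
  i=4: 1 1 1 2 2 2 3 3 3 4 4 4
  i=5: 1 1 1 2 2 2 3 3 3 4 4 5
  i=6: 1 1 1 2 2 3 4 4 4 5 5 6
  i=7: 1 1 1 2 2 3 4 4 4 5 6 7
  i=8: 1 1 1 2 2 3 4 4 5 6 7 8
  i=9: 1 2 2 3 3 4 5 5 6 7 8 9
  i=10: 1 2 2 3 3 4 5 6 7 8 9 10
  i=11: 1 2 2 3 4 5 6 7 8 9 10 11
  i=12: 1 2 3 4 5 6 7 8 9 10 11 12

hence w(1..12) = (10, 1, 4, 7, 12, 6, 11, 9, 2, 8, 5, 3).

|D(w)|=37, |Ess(w)|=10:

[(1, 9, 0), (5, 6, 2), (5, 9, 3), (5, 11, 4), (7, 9, 4), (8, 3, 1), (8, 5, 2), (8, 8, 4), (10, 5, 3), (11, 3, 2)]


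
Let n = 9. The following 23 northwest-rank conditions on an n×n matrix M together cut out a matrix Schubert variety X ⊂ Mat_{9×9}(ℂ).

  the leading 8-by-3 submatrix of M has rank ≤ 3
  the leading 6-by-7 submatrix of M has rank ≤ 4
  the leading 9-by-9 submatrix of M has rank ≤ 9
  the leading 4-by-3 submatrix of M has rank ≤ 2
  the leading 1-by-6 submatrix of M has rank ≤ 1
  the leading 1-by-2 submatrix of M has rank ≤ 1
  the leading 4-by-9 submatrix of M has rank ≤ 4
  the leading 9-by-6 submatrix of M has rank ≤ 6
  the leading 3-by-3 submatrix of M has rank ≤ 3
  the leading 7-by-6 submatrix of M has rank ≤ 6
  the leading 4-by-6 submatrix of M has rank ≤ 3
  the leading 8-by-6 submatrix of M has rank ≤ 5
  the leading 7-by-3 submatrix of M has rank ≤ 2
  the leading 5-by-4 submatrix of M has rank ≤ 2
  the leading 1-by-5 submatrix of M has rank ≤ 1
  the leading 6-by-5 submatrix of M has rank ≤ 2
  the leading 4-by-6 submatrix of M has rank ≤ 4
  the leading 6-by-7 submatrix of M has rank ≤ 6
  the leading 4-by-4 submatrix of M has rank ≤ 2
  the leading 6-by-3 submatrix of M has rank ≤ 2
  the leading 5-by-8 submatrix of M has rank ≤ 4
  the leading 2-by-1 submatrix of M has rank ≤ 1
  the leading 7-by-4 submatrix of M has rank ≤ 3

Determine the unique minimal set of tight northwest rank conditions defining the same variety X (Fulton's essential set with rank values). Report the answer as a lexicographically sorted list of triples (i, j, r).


Recovering R(i,j) via the rank-extension bound from the 23 conditions:

  i=1: 1, 1, 1, 1, 1, 1, 1, 1, 1
  i=2: 1, 2, 2, 2, 2, 2, 2, 2, 2
  i=3: 1, 2, 2, 2, 2, 3, 3, 3, 3
  i=4: 1, 2, 2, 2, 2, 3, 4, 4, 4
  i=5: 1, 2, 2, 2, 2, 3, 4, 4, 5
  i=6: 1, 2, 2, 2, 2, 3, 4, 5, 6
  i=7: 1, 2, 2, 3, 3, 4, 5, 6, 7
  i=8: 1, 2, 3, 4, 4, 5, 6, 7, 8
  i=9: 1, 2, 3, 4, 5, 6, 7, 8, 9

hence w(1..9) = (1, 2, 6, 7, 9, 8, 4, 3, 5).

|D(w)|=14, |Ess(w)|=3:

[(5, 8, 4), (6, 5, 2), (7, 3, 2)]


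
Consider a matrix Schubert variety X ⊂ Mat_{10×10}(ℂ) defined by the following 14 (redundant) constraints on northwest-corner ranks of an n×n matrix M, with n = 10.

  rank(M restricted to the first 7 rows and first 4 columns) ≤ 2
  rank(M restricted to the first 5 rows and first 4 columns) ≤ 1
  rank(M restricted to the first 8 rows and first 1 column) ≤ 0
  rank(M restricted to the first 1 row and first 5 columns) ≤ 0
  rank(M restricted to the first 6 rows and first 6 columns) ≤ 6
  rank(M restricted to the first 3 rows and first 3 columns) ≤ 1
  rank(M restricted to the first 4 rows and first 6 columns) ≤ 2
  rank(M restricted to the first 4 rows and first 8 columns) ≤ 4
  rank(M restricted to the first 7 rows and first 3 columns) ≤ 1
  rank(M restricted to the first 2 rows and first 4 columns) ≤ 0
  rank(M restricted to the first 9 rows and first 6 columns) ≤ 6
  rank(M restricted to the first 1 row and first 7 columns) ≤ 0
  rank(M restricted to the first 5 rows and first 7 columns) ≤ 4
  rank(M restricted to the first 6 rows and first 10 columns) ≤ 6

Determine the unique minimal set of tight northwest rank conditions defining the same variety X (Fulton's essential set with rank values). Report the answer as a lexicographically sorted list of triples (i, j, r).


The tightest implied rank at each (i,j), from the 14 conditions:

  0 | 0 | 0 | 0 | 0 | 0 | 0 | 1 | 1 | 1
  0 | 0 | 0 | 0 | 1 | 1 | 1 | 2 | 2 | 2
  0 | 1 | 1 | 1 | 2 | 2 | 2 | 3 | 3 | 3
  0 | 1 | 1 | 1 | 2 | 2 | 3 | 4 | 4 | 4
  0 | 1 | 1 | 1 | 2 | 3 | 4 | 5 | 5 | 5
  0 | 1 | 1 | 2 | 3 | 4 | 5 | 6 | 6 | 6
  0 | 1 | 1 | 2 | 3 | 4 | 5 | 6 | 7 | 7
  0 | 1 | 2 | 3 | 4 | 5 | 6 | 7 | 8 | 8
  1 | 2 | 3 | 4 | 5 | 6 | 7 | 8 | 9 | 9
  1 | 2 | 3 | 4 | 5 | 6 | 7 | 8 | 9 | 10

the unique w with this rank table is (8, 5, 2, 7, 6, 4, 9, 3, 1, 10).

D(w) has 24 cells with 6 SE-corners; essential set:

[(1, 7, 0), (2, 4, 0), (4, 6, 2), (5, 4, 1), (7, 3, 1), (8, 1, 0)]


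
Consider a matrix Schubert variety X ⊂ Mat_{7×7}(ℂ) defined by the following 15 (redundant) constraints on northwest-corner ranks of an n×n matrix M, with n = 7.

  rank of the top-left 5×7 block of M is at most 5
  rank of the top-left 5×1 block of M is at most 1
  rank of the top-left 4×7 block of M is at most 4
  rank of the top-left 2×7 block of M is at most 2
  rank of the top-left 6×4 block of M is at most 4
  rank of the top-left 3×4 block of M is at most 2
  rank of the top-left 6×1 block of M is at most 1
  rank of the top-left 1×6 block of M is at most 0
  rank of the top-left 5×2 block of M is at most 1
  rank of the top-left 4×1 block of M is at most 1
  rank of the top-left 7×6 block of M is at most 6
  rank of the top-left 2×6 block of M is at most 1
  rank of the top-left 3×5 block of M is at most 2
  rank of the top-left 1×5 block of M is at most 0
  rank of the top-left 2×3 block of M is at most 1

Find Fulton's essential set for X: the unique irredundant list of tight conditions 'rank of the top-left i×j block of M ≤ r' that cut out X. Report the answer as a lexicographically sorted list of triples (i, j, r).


Recovering R(i,j) via the rank-extension bound from the 15 conditions:

  i=1: 0, 0, 0, 0, 0, 0, 1
  i=2: 1, 1, 1, 1, 1, 1, 2
  i=3: 1, 1, 2, 2, 2, 2, 3
  i=4: 1, 1, 2, 3, 3, 3, 4
  i=5: 1, 1, 2, 3, 4, 4, 5
  i=6: 1, 2, 3, 4, 5, 5, 6
  i=7: 1, 2, 3, 4, 5, 6, 7

reading off 1-entries of Δ²R: w = (7, 1, 3, 4, 5, 2, 6).

D(w) has 9 cells with 2 SE-corners; essential set:

[(1, 6, 0), (5, 2, 1)]


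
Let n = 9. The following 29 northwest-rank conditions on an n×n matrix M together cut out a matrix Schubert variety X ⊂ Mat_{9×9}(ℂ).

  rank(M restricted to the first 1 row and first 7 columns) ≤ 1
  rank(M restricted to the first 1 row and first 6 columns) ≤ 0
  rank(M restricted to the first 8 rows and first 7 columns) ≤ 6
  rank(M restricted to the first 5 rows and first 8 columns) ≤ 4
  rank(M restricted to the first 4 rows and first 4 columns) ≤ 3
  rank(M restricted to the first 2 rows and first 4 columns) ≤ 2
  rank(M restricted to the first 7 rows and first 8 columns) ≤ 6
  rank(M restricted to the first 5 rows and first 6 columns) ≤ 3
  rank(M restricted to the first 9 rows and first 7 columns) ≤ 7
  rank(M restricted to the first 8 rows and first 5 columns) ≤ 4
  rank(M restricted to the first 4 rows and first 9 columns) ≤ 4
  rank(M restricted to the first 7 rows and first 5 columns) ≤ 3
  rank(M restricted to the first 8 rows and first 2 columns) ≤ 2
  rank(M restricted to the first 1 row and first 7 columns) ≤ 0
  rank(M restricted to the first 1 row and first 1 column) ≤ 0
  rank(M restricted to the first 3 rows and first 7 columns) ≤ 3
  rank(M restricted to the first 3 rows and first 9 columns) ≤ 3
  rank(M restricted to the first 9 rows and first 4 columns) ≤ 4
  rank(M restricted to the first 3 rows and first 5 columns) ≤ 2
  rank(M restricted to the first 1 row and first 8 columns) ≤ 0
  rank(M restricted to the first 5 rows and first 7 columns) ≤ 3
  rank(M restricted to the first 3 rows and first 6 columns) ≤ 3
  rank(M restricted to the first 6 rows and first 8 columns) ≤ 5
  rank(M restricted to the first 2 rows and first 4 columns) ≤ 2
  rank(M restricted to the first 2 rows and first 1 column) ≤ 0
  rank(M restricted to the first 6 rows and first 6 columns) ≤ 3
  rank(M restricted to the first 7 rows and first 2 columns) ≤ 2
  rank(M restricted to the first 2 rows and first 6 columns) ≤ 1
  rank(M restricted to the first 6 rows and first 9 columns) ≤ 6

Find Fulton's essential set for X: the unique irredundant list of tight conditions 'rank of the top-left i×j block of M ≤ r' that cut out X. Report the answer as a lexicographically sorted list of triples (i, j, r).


The tightest implied rank at each (i,j), from the 29 conditions:

  i=1: 0, 0, 0, 0, 0, 0, 0, 0, 1
  i=2: 0, 1, 1, 1, 1, 1, 1, 1, 2
  i=3: 1, 2, 2, 2, 2, 2, 2, 2, 3
  i=4: 1, 2, 3, 3, 3, 3, 3, 3, 4
  i=5: 1, 2, 3, 3, 3, 3, 3, 4, 5
  i=6: 1, 2, 3, 3, 3, 3, 4, 5, 6
  i=7: 1, 2, 3, 3, 3, 4, 5, 6, 7
  i=8: 1, 2, 3, 4, 4, 5, 6, 7, 8
  i=9: 1, 2, 3, 4, 5, 6, 7, 8, 9

second differences of R give the permutation w = (9, 2, 1, 3, 8, 7, 6, 4, 5).

5 SE-corners of the 18-cell Rothe diagram give Ess(w):

[(1, 8, 0), (2, 1, 0), (5, 7, 3), (6, 6, 3), (7, 5, 3)]


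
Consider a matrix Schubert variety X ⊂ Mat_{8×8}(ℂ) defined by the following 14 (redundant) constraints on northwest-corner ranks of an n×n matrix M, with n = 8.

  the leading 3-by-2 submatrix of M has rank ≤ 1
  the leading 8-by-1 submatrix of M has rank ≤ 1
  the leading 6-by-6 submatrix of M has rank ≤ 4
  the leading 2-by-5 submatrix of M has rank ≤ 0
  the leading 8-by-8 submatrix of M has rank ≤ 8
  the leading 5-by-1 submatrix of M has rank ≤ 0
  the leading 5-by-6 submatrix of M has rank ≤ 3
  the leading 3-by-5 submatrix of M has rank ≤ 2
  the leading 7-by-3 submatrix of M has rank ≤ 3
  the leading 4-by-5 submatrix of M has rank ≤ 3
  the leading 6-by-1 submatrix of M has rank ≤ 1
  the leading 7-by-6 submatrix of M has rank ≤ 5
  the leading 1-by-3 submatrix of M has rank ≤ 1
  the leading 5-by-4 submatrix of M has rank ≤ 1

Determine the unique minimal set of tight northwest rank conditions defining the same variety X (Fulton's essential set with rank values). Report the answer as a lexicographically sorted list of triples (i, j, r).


Computing R[i][j] = min implied NW-rank bound (n=8, 14 conditions):

  R[1]: 0 | 0 | 0 | 0 | 0 | 1 | 1 | 1
  R[2]: 0 | 0 | 0 | 0 | 0 | 1 | 2 | 2
  R[3]: 0 | 1 | 1 | 1 | 1 | 2 | 3 | 3
  R[4]: 0 | 1 | 1 | 1 | 2 | 3 | 4 | 4
  R[5]: 0 | 1 | 1 | 1 | 2 | 3 | 4 | 5
  R[6]: 1 | 2 | 2 | 2 | 3 | 4 | 5 | 6
  R[7]: 1 | 2 | 3 | 3 | 4 | 5 | 6 | 7
  R[8]: 1 | 2 | 3 | 4 | 5 | 6 | 7 | 8

reading off 1-entries of Δ²R: w = (6, 7, 2, 5, 8, 1, 3, 4).

ℓ(w)=17; the 3 essential cells (i,j,r):

[(2, 5, 0), (5, 1, 0), (5, 4, 1)]


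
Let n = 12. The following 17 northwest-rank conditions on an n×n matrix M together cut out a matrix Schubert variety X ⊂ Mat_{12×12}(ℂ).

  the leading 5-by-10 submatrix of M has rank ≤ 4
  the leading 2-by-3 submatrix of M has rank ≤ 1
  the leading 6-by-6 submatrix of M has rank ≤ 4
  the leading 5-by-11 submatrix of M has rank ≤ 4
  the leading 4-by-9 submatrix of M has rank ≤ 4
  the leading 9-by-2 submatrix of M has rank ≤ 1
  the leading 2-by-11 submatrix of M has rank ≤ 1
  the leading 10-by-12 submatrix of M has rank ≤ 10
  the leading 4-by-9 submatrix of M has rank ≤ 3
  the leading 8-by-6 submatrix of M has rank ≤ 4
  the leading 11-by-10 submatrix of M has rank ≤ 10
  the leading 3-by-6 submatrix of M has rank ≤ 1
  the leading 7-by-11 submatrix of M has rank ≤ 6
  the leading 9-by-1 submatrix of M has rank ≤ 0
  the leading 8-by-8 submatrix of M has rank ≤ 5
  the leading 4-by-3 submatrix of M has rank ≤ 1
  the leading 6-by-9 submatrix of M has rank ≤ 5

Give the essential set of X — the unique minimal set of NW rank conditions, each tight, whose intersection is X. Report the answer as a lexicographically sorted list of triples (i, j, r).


The tightest implied rank at each (i,j), from the 17 conditions:

  R[1]: 0 | 1 | 1 | 1 | 1 | 1 | 1 | 1 | 1 | 1 | 1 | 1
  R[2]: 0 | 1 | 1 | 1 | 1 | 1 | 1 | 1 | 1 | 1 | 1 | 2
  R[3]: 0 | 1 | 1 | 1 | 1 | 1 | 2 | 2 | 2 | 2 | 2 | 3
  R[4]: 0 | 1 | 1 | 2 | 2 | 2 | 3 | 3 | 3 | 3 | 3 | 4
  R[5]: 0 | 1 | 2 | 3 | 3 | 3 | 4 | 4 | 4 | 4 | 4 | 5
  R[6]: 0 | 1 | 2 | 3 | 4 | 4 | 5 | 5 | 5 | 5 | 5 | 6
  R[7]: 0 | 1 | 2 | 3 | 4 | 4 | 5 | 5 | 6 | 6 | 6 | 7
  R[8]: 0 | 1 | 2 | 3 | 4 | 4 | 5 | 5 | 6 | 7 | 7 | 8
  R[9]: 0 | 1 | 2 | 3 | 4 | 5 | 6 | 6 | 7 | 8 | 8 | 9
  R[10]: 1 | 2 | 3 | 4 | 5 | 6 | 7 | 7 | 8 | 9 | 9 | 10
  R[11]: 1 | 2 | 3 | 4 | 5 | 6 | 7 | 8 | 9 | 10 | 10 | 11
  R[12]: 1 | 2 | 3 | 4 | 5 | 6 | 7 | 8 | 9 | 10 | 11 | 12

the unique w with this rank table is (2, 12, 7, 4, 3, 5, 9, 10, 6, 1, 8, 11).

6 SE-corners of the 27-cell Rothe diagram give Ess(w):

[(2, 11, 1), (3, 6, 1), (4, 3, 1), (8, 6, 4), (8, 8, 5), (9, 1, 0)]


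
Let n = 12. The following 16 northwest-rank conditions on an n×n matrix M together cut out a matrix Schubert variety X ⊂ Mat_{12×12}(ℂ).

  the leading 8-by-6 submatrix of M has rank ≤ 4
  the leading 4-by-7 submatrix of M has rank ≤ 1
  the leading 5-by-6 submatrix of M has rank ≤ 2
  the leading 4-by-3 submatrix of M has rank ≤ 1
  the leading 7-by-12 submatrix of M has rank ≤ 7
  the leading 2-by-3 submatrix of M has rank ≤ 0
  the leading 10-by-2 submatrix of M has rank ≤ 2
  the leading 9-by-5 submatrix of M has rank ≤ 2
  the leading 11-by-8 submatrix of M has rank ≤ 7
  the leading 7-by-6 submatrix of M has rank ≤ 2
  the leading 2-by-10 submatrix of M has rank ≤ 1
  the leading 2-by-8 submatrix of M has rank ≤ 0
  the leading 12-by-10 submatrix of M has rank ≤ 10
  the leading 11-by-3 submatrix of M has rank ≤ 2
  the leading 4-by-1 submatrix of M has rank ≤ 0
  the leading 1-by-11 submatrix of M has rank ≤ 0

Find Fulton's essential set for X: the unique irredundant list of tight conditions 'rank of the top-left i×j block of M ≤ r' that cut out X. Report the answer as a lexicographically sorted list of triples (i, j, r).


The tightest implied rank at each (i,j), from the 16 conditions:

  R[1]: 0 0 0 0 0 0 0 0 0 0 0 1
  R[2]: 0 0 0 0 0 0 0 0 1 1 1 2
  R[3]: 0 1 1 1 1 1 1 1 2 2 2 3
  R[4]: 0 1 1 1 1 1 1 2 3 3 3 4
  R[5]: 1 2 2 2 2 2 2 3 4 4 4 5
  R[6]: 1 2 2 2 2 2 3 4 5 5 5 6
  R[7]: 1 2 2 2 2 2 3 4 5 6 6 7
  R[8]: 1 2 2 2 2 3 4 5 6 7 7 8
  R[9]: 1 2 2 2 2 3 4 5 6 7 8 9
  R[10]: 1 2 2 3 3 4 5 6 7 8 9 10
  R[11]: 1 2 2 3 4 5 6 7 8 9 10 11
  R[12]: 1 2 3 4 5 6 7 8 9 10 11 12

reading off 1-entries of Δ²R: w = (12, 9, 2, 8, 1, 7, 10, 6, 11, 4, 5, 3).

7 SE-corners of the 42-cell Rothe diagram give Ess(w):

[(1, 11, 0), (2, 8, 0), (4, 1, 0), (4, 7, 1), (7, 6, 2), (9, 5, 2), (11, 3, 2)]
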